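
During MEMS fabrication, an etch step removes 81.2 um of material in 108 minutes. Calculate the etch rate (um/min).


Step 1: Etch rate = depth / time
Step 2: rate = 81.2 / 108
rate = 0.752 um/min


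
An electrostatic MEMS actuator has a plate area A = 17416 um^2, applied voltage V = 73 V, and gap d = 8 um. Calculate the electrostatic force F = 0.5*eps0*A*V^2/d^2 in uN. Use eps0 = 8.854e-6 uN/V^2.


Step 1: Identify parameters.
eps0 = 8.854e-6 uN/V^2, A = 17416 um^2, V = 73 V, d = 8 um
Step 2: Compute V^2 = 73^2 = 5329
Step 3: Compute d^2 = 8^2 = 64
Step 4: F = 0.5 * 8.854e-6 * 17416 * 5329 / 64
F = 6.42 uN


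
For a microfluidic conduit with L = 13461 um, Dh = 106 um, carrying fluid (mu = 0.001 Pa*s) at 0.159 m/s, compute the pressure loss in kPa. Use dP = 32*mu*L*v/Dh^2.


Step 1: Convert to SI: L = 13461e-6 m, Dh = 106e-6 m
Step 2: dP = 32 * 0.001 * 13461e-6 * 0.159 / (106e-6)^2
Step 3: dP = 6095.55 Pa
Step 4: Convert to kPa: dP = 6.1 kPa


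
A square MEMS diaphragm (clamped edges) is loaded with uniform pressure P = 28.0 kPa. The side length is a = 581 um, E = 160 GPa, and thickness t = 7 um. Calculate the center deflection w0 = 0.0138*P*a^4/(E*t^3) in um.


Step 1: Convert pressure to compatible units (E is in GPa, so P in GPa).
P = 28.0 kPa = 28.0e-6 GPa
Step 2: Compute numerator: 0.0138 * P * a^4.
a^4 = 581^4 = 113947428721
numerator = 0.0138 * 28.0e-6 * 113947428721 = 4.40293e+04
Step 3: Compute denominator: E * t^3 = 160 * 7^3 = 54880
Step 4: w0 = numerator / denominator = 4.40293e+04 / 54880 = 0.8023 um


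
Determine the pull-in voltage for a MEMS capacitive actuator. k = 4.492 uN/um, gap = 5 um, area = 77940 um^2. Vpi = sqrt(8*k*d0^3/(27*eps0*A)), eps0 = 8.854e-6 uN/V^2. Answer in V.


Step 1: Compute numerator: 8 * k * d0^3 = 8 * 4.492 * 5^3 = 4492.0
Step 2: Compute denominator: 27 * eps0 * A = 27 * 8.854e-6 * 77940 = 18.632181
Step 3: Vpi = sqrt(4492.0 / 18.632181)
Vpi = 15.53 V


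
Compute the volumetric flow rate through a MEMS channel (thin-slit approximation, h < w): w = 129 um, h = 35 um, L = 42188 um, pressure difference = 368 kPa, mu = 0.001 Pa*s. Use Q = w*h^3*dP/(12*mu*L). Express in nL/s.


Step 1: Convert all dimensions to SI (meters).
w = 129e-6 m, h = 35e-6 m, L = 42188e-6 m, dP = 368e3 Pa
Step 2: Q = w * h^3 * dP / (12 * mu * L)
Q = 129e-6 * (35e-6)^3 * 368e3 / (12 * 0.001 * 42188e-6) = 4.0204205e-09 m^3/s
Step 3: Convert Q from m^3/s to nL/s (1 m^3 = 1e12 nL, so multiply by 1e12).
Q = 4020.42 nL/s


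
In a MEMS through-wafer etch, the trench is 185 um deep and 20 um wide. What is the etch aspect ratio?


Step 1: AR = depth / width
Step 2: AR = 185 / 20
AR = 9.3


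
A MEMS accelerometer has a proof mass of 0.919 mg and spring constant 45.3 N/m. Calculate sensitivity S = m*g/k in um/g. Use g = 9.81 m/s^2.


Step 1: Convert mass: m = 0.919 mg = 9.19e-07 kg
Step 2: S = m * g / k = 9.19e-07 * 9.81 / 45.3
Step 3: S = 1.99e-07 m/g
Step 4: Convert to um/g: S = 0.199 um/g


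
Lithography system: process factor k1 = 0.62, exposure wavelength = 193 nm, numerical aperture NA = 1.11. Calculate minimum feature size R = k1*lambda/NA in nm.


Step 1: Identify values: k1 = 0.62, lambda = 193 nm, NA = 1.11
Step 2: R = k1 * lambda / NA
R = 0.62 * 193 / 1.11
R = 107.8 nm


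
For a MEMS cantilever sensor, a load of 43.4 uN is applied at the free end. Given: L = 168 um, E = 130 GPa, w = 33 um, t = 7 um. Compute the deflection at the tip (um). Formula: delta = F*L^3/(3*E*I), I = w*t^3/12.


Step 1: Calculate the second moment of area.
I = w * t^3 / 12 = 33 * 7^3 / 12 = 943.25 um^4
Step 2: Convert E to consistent units (1 GPa = 1000 uN/um^2).
E = 130 GPa = 130000 uN/um^2
Step 3: Calculate tip deflection.
delta = F * L^3 / (3 * E * I)
delta = 43.4 * 168^3 / (3 * 130000 * 943.25)
delta = 0.5594 um


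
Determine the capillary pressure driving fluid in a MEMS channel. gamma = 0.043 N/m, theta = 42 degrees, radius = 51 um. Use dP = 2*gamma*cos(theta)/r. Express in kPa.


Step 1: cos(42 deg) = 0.7431
Step 2: Convert r to m: r = 51e-6 m
Step 3: dP = 2 * 0.043 * 0.7431 / 51e-6 = 1253.1 Pa
Step 4: Convert Pa to kPa (divide by 1000).
dP = 1.25 kPa


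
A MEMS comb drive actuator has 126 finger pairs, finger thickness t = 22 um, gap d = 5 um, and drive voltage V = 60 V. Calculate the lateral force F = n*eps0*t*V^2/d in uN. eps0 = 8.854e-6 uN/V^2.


Step 1: Parameters: n=126, eps0=8.854e-6 uN/V^2, t=22 um, V=60 V, d=5 um
Step 2: V^2 = 3600
Step 3: F = 126 * 8.854e-6 * 22 * 3600 / 5
F = 17.671 uN


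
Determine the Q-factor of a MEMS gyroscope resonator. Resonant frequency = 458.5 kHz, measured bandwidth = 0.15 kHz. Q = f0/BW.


Step 1: Q = f0 / bandwidth
Step 2: Q = 458.5 / 0.15
Q = 3056.7


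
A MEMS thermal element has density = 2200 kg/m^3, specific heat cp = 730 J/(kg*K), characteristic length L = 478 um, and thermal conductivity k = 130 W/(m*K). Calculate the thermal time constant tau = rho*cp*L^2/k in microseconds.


Step 1: Convert L to m: L = 478e-6 m
Step 2: L^2 = (478e-6)^2 = 2.28484e-07 m^2
Step 3: tau = 2200 * 730 * 2.28484e-07 / 130 = 2.82265618e-03 s
Step 4: Convert to microseconds (multiply by 1e6).
tau = 2822.656 us


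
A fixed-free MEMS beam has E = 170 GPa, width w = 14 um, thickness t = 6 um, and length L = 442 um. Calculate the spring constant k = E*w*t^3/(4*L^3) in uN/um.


Step 1: Convert E to consistent units (1 GPa = 1000 uN/um^2).
E = 170 GPa = 170000 uN/um^2
Step 2: Compute t^3 = 6^3 = 216
Step 3: Compute L^3 = 442^3 = 86350888
Step 4: k = 170000 * 14 * 216 / (4 * 86350888)
k = 1.4883 uN/um


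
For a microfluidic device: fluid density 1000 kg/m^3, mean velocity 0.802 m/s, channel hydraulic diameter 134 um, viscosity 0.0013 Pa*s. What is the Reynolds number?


Step 1: Convert Dh to meters: Dh = 134e-6 m
Step 2: Re = rho * v * Dh / mu
Re = 1000 * 0.802 * 134e-6 / 0.0013
Re = 82.668


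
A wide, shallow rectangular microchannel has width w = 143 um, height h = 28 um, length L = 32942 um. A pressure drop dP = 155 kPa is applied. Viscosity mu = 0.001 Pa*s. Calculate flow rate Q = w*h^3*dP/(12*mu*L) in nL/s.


Step 1: Convert all dimensions to SI (meters).
w = 143e-6 m, h = 28e-6 m, L = 32942e-6 m, dP = 155e3 Pa
Step 2: Q = w * h^3 * dP / (12 * mu * L)
Q = 143e-6 * (28e-6)^3 * 155e3 / (12 * 0.001 * 32942e-6) = 1.23086556e-09 m^3/s
Step 3: Convert Q from m^3/s to nL/s (1 m^3 = 1e12 nL, so multiply by 1e12).
Q = 1230.866 nL/s


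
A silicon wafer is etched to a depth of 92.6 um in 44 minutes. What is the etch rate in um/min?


Step 1: Etch rate = depth / time
Step 2: rate = 92.6 / 44
rate = 2.105 um/min


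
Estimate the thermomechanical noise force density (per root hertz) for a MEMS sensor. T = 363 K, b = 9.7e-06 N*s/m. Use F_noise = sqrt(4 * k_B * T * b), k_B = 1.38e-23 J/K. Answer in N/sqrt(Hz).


Step 1: Compute 4 * k_B * T * b
= 4 * 1.38e-23 * 363 * 9.7e-06
= 1.9436e-25 N^2/Hz
Step 2: F_noise = sqrt(1.9436e-25)
F_noise = 4.41e-13 N/sqrt(Hz)


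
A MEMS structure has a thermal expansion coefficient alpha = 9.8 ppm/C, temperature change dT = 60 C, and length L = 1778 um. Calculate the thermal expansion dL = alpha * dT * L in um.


Step 1: Convert CTE: alpha = 9.8 ppm/C = 9.8e-6 /C
Step 2: dL = 9.8e-6 * 60 * 1778
dL = 1.0455 um


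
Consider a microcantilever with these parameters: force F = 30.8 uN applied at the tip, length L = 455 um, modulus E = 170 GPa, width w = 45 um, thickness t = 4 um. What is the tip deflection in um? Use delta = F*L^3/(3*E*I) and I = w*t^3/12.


Step 1: Calculate the second moment of area.
I = w * t^3 / 12 = 45 * 4^3 / 12 = 240.0 um^4
Step 2: Convert E to consistent units (1 GPa = 1000 uN/um^2).
E = 170 GPa = 170000 uN/um^2
Step 3: Calculate tip deflection.
delta = F * L^3 / (3 * E * I)
delta = 30.8 * 455^3 / (3 * 170000 * 240.0)
delta = 23.703 um


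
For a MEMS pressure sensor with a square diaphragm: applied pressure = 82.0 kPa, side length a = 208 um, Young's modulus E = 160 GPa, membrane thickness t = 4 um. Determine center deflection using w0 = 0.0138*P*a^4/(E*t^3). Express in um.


Step 1: Convert pressure to compatible units (E is in GPa, so P in GPa).
P = 82.0 kPa = 82.0e-6 GPa
Step 2: Compute numerator: 0.0138 * P * a^4.
a^4 = 208^4 = 1871773696
numerator = 0.0138 * 82.0e-6 * 1871773696 = 2.1181e+03
Step 3: Compute denominator: E * t^3 = 160 * 4^3 = 10240
Step 4: w0 = numerator / denominator = 2.1181e+03 / 10240 = 0.2068 um


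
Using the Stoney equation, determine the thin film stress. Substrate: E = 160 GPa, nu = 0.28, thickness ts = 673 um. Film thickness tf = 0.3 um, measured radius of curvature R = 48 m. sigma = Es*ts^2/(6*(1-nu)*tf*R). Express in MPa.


Step 1: Compute numerator: Es * ts^2 = 160 * 673^2 = 72468640 (GPa*um^2)
Step 2: Compute denominator (R in um): 6*(1-nu)*tf*R = 6*0.72*0.3*48e6 = 62208000.0 (um^2)
Step 3: sigma (GPa) = 72468640 / 62208000.0 = 1.164941e+00 GPa
Step 4: Convert to MPa (x1000): sigma = 1164.9 MPa


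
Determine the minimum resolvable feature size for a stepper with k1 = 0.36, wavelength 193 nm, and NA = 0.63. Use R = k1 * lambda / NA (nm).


Step 1: Identify values: k1 = 0.36, lambda = 193 nm, NA = 0.63
Step 2: R = k1 * lambda / NA
R = 0.36 * 193 / 0.63
R = 110.3 nm


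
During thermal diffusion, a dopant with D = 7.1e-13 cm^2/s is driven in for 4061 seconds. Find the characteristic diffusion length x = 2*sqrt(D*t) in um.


Step 1: Compute D*t = 7.1e-13 * 4061 = 2.88331e-09 cm^2
Step 2: sqrt(D*t) = 5.36965e-05 cm
Step 3: x = 2 * 5.36965e-05 cm = 1.07393e-04 cm
Step 4: Convert to um (1 cm = 1e4 um): x = 1.074 um


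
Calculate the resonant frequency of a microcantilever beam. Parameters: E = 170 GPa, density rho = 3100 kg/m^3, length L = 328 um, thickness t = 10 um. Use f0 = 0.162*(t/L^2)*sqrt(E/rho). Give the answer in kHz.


Step 1: Convert units to SI.
t_SI = 10e-6 m, L_SI = 328e-6 m
Step 2: Calculate sqrt(E/rho).
sqrt(170e9 / 3100) = 7405.32 m/s
Step 3: Compute f0.
f0 = 0.162 * 10e-6 / (328e-6)^2 * 7405.32 = 111509.3 Hz = 111.51 kHz


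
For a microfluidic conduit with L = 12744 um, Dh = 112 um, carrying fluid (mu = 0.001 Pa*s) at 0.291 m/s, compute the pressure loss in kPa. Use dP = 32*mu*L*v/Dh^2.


Step 1: Convert to SI: L = 12744e-6 m, Dh = 112e-6 m
Step 2: dP = 32 * 0.001 * 12744e-6 * 0.291 / (112e-6)^2
Step 3: dP = 9460.47 Pa
Step 4: Convert to kPa: dP = 9.46 kPa


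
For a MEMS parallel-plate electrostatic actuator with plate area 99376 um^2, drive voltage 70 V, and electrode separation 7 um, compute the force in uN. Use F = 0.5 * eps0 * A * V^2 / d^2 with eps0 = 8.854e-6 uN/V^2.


Step 1: Identify parameters.
eps0 = 8.854e-6 uN/V^2, A = 99376 um^2, V = 70 V, d = 7 um
Step 2: Compute V^2 = 70^2 = 4900
Step 3: Compute d^2 = 7^2 = 49
Step 4: F = 0.5 * 8.854e-6 * 99376 * 4900 / 49
F = 43.994 uN


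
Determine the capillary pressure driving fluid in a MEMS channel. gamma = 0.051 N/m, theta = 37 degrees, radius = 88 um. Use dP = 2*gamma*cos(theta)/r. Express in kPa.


Step 1: cos(37 deg) = 0.7986
Step 2: Convert r to m: r = 88e-6 m
Step 3: dP = 2 * 0.051 * 0.7986 / 88e-6 = 925.7 Pa
Step 4: Convert Pa to kPa (divide by 1000).
dP = 0.93 kPa


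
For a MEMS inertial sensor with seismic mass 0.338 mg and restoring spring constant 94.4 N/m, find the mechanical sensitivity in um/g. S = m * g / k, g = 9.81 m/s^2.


Step 1: Convert mass: m = 0.338 mg = 3.38e-07 kg
Step 2: S = m * g / k = 3.38e-07 * 9.81 / 94.4
Step 3: S = 3.51e-08 m/g
Step 4: Convert to um/g: S = 0.035 um/g


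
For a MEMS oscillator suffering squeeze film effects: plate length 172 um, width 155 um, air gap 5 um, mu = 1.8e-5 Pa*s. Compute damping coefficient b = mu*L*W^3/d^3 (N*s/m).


Step 1: Convert to SI.
L = 172e-6 m, W = 155e-6 m, d = 5e-6 m
Step 2: W^3 = (155e-6)^3 = 3.72e-12 m^3
Step 3: d^3 = (5e-6)^3 = 1.25e-16 m^3
Step 4: b = 1.8e-5 * 172e-6 * 3.72e-12 / 1.25e-16
b = 9.22e-05 N*s/m


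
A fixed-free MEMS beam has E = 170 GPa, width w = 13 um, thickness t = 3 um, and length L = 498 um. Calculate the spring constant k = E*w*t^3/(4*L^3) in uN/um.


Step 1: Convert E to consistent units (1 GPa = 1000 uN/um^2).
E = 170 GPa = 170000 uN/um^2
Step 2: Compute t^3 = 3^3 = 27
Step 3: Compute L^3 = 498^3 = 123505992
Step 4: k = 170000 * 13 * 27 / (4 * 123505992)
k = 0.1208 uN/um


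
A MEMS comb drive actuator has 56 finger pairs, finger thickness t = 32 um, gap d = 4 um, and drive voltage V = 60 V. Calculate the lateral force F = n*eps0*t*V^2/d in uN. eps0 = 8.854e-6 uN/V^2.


Step 1: Parameters: n=56, eps0=8.854e-6 uN/V^2, t=32 um, V=60 V, d=4 um
Step 2: V^2 = 3600
Step 3: F = 56 * 8.854e-6 * 32 * 3600 / 4
F = 14.28 uN


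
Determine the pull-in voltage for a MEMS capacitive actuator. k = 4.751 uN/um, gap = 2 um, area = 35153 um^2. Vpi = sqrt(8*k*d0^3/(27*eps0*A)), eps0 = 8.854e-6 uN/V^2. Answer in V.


Step 1: Compute numerator: 8 * k * d0^3 = 8 * 4.751 * 2^3 = 304.064
Step 2: Compute denominator: 27 * eps0 * A = 27 * 8.854e-6 * 35153 = 8.403606
Step 3: Vpi = sqrt(304.064 / 8.403606)
Vpi = 6.02 V


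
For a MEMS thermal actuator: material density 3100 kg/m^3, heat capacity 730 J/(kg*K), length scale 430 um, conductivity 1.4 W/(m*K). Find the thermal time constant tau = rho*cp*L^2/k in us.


Step 1: Convert L to m: L = 430e-6 m
Step 2: L^2 = (430e-6)^2 = 1.849e-07 m^2
Step 3: tau = 3100 * 730 * 1.849e-07 / 1.4 = 2.9887764286e-01 s
Step 4: Convert to microseconds (multiply by 1e6).
tau = 298877.643 us


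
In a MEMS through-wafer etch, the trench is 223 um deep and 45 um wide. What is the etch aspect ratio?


Step 1: AR = depth / width
Step 2: AR = 223 / 45
AR = 5.0


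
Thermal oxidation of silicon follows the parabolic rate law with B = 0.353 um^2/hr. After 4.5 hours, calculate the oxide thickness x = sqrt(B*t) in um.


Step 1: Compute B*t = 0.353 * 4.5 = 1.5885
Step 2: x = sqrt(1.5885)
x = 1.26 um


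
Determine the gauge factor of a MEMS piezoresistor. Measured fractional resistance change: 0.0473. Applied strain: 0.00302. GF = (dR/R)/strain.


Step 1: Identify values.
dR/R = 0.0473, strain = 0.00302
Step 2: GF = (dR/R) / strain = 0.0473 / 0.00302
GF = 15.7


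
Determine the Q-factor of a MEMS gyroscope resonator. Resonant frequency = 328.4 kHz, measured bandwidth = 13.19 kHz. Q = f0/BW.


Step 1: Q = f0 / bandwidth
Step 2: Q = 328.4 / 13.19
Q = 24.9


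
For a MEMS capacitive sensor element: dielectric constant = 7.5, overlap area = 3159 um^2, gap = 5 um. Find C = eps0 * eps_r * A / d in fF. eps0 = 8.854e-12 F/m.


Step 1: Convert area to m^2: A = 3159e-12 m^2
Step 2: Convert gap to m: d = 5e-6 m
Step 3: C = eps0 * eps_r * A / d
C = 8.854e-12 * 7.5 * 3159e-12 / 5e-6
Step 4: Convert to fF (multiply by 1e15).
C = 41.95 fF


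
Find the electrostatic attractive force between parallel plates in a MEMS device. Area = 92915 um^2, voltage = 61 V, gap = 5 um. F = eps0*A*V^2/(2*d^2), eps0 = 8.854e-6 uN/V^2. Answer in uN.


Step 1: Identify parameters.
eps0 = 8.854e-6 uN/V^2, A = 92915 um^2, V = 61 V, d = 5 um
Step 2: Compute V^2 = 61^2 = 3721
Step 3: Compute d^2 = 5^2 = 25
Step 4: F = 0.5 * 8.854e-6 * 92915 * 3721 / 25
F = 61.223 uN


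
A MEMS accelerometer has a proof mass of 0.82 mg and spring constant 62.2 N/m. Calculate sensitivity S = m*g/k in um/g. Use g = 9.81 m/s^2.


Step 1: Convert mass: m = 0.82 mg = 8.20e-07 kg
Step 2: S = m * g / k = 8.20e-07 * 9.81 / 62.2
Step 3: S = 1.29e-07 m/g
Step 4: Convert to um/g: S = 0.129 um/g


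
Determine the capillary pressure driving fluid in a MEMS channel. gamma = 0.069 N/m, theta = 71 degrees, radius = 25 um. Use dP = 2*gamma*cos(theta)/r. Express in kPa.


Step 1: cos(71 deg) = 0.3256
Step 2: Convert r to m: r = 25e-6 m
Step 3: dP = 2 * 0.069 * 0.3256 / 25e-6 = 1797.3 Pa
Step 4: Convert Pa to kPa (divide by 1000).
dP = 1.8 kPa


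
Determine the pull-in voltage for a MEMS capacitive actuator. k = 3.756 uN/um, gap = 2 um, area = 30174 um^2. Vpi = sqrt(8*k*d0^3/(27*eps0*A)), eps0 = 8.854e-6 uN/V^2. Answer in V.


Step 1: Compute numerator: 8 * k * d0^3 = 8 * 3.756 * 2^3 = 240.384
Step 2: Compute denominator: 27 * eps0 * A = 27 * 8.854e-6 * 30174 = 7.213336
Step 3: Vpi = sqrt(240.384 / 7.213336)
Vpi = 5.77 V


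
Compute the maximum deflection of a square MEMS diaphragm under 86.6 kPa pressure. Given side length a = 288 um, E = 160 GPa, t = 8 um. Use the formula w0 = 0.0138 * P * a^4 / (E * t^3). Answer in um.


Step 1: Convert pressure to compatible units (E is in GPa, so P in GPa).
P = 86.6 kPa = 86.6e-6 GPa
Step 2: Compute numerator: 0.0138 * P * a^4.
a^4 = 288^4 = 6879707136
numerator = 0.0138 * 86.6e-6 * 6879707136 = 8.2218e+03
Step 3: Compute denominator: E * t^3 = 160 * 8^3 = 81920
Step 4: w0 = numerator / denominator = 8.2218e+03 / 81920 = 0.1004 um


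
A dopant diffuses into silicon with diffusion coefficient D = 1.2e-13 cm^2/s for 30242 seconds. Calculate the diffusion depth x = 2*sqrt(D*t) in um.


Step 1: Compute D*t = 1.2e-13 * 30242 = 3.62904e-09 cm^2
Step 2: sqrt(D*t) = 6.02415e-05 cm
Step 3: x = 2 * 6.02415e-05 cm = 1.20483e-04 cm
Step 4: Convert to um (1 cm = 1e4 um): x = 1.205 um


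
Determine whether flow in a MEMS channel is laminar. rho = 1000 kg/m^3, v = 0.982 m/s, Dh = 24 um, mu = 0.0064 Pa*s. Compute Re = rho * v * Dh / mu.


Step 1: Convert Dh to meters: Dh = 24e-6 m
Step 2: Re = rho * v * Dh / mu
Re = 1000 * 0.982 * 24e-6 / 0.0064
Re = 3.682
Since Re = 3.682 is below ~2300, the flow is laminar.


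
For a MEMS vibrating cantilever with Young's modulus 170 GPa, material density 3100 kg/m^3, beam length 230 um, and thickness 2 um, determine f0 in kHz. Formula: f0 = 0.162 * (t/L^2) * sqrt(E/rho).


Step 1: Convert units to SI.
t_SI = 2e-6 m, L_SI = 230e-6 m
Step 2: Calculate sqrt(E/rho).
sqrt(170e9 / 3100) = 7405.32 m/s
Step 3: Compute f0.
f0 = 0.162 * 2e-6 / (230e-6)^2 * 7405.32 = 45355.8 Hz = 45.36 kHz


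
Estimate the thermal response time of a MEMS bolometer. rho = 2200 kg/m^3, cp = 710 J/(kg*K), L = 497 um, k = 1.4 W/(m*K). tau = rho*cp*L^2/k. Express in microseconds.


Step 1: Convert L to m: L = 497e-6 m
Step 2: L^2 = (497e-6)^2 = 2.47009e-07 m^2
Step 3: tau = 2200 * 710 * 2.47009e-07 / 1.4 = 2.7559147e-01 s
Step 4: Convert to microseconds (multiply by 1e6).
tau = 275591.47 us


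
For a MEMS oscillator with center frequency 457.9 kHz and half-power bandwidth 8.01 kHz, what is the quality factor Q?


Step 1: Q = f0 / bandwidth
Step 2: Q = 457.9 / 8.01
Q = 57.2


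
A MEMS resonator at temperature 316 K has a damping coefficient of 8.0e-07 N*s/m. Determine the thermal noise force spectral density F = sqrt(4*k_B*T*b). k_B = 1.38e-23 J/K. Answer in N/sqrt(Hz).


Step 1: Compute 4 * k_B * T * b
= 4 * 1.38e-23 * 316 * 8.0e-07
= 1.3955e-26 N^2/Hz
Step 2: F_noise = sqrt(1.3955e-26)
F_noise = 1.18e-13 N/sqrt(Hz)


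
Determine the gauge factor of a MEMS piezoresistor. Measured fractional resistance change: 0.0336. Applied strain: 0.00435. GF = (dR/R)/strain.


Step 1: Identify values.
dR/R = 0.0336, strain = 0.00435
Step 2: GF = (dR/R) / strain = 0.0336 / 0.00435
GF = 7.7


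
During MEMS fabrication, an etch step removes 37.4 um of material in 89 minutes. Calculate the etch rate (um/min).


Step 1: Etch rate = depth / time
Step 2: rate = 37.4 / 89
rate = 0.42 um/min


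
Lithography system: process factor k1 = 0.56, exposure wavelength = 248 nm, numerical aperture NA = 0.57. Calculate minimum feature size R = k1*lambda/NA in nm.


Step 1: Identify values: k1 = 0.56, lambda = 248 nm, NA = 0.57
Step 2: R = k1 * lambda / NA
R = 0.56 * 248 / 0.57
R = 243.6 nm


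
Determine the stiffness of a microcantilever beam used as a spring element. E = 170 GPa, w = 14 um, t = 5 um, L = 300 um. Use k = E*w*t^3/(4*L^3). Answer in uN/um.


Step 1: Convert E to consistent units (1 GPa = 1000 uN/um^2).
E = 170 GPa = 170000 uN/um^2
Step 2: Compute t^3 = 5^3 = 125
Step 3: Compute L^3 = 300^3 = 27000000
Step 4: k = 170000 * 14 * 125 / (4 * 27000000)
k = 2.7546 uN/um


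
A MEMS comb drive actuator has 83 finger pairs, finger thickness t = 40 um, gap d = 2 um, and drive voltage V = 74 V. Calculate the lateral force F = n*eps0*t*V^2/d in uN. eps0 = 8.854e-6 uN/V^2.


Step 1: Parameters: n=83, eps0=8.854e-6 uN/V^2, t=40 um, V=74 V, d=2 um
Step 2: V^2 = 5476
Step 3: F = 83 * 8.854e-6 * 40 * 5476 / 2
F = 80.484 uN


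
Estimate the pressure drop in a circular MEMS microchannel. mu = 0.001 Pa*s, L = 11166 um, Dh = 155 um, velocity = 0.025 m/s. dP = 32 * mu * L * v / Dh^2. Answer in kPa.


Step 1: Convert to SI: L = 11166e-6 m, Dh = 155e-6 m
Step 2: dP = 32 * 0.001 * 11166e-6 * 0.025 / (155e-6)^2
Step 3: dP = 371.81 Pa
Step 4: Convert to kPa: dP = 0.37 kPa


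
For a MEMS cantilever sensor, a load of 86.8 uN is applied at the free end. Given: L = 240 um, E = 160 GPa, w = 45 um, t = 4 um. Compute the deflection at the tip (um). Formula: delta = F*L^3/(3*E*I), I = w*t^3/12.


Step 1: Calculate the second moment of area.
I = w * t^3 / 12 = 45 * 4^3 / 12 = 240.0 um^4
Step 2: Convert E to consistent units (1 GPa = 1000 uN/um^2).
E = 160 GPa = 160000 uN/um^2
Step 3: Calculate tip deflection.
delta = F * L^3 / (3 * E * I)
delta = 86.8 * 240^3 / (3 * 160000 * 240.0)
delta = 10.416 um


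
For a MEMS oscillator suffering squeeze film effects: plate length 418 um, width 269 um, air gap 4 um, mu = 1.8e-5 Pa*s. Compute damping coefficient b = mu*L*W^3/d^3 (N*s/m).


Step 1: Convert to SI.
L = 418e-6 m, W = 269e-6 m, d = 4e-6 m
Step 2: W^3 = (269e-6)^3 = 1.95e-11 m^3
Step 3: d^3 = (4e-6)^3 = 6.40e-17 m^3
Step 4: b = 1.8e-5 * 418e-6 * 1.95e-11 / 6.40e-17
b = 2.29e-03 N*s/m


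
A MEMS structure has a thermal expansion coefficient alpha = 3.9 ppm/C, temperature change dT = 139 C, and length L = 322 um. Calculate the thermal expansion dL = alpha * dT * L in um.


Step 1: Convert CTE: alpha = 3.9 ppm/C = 3.9e-6 /C
Step 2: dL = 3.9e-6 * 139 * 322
dL = 0.1746 um


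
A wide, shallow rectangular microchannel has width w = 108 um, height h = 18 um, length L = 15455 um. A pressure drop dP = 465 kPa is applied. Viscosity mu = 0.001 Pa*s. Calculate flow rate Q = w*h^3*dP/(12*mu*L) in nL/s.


Step 1: Convert all dimensions to SI (meters).
w = 108e-6 m, h = 18e-6 m, L = 15455e-6 m, dP = 465e3 Pa
Step 2: Q = w * h^3 * dP / (12 * mu * L)
Q = 108e-6 * (18e-6)^3 * 465e3 / (12 * 0.001 * 15455e-6) = 1.57922485e-09 m^3/s
Step 3: Convert Q from m^3/s to nL/s (1 m^3 = 1e12 nL, so multiply by 1e12).
Q = 1579.225 nL/s


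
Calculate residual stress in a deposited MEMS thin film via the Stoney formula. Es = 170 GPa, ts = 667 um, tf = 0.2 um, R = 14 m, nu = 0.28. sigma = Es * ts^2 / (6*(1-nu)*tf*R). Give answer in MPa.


Step 1: Compute numerator: Es * ts^2 = 170 * 667^2 = 75631130 (GPa*um^2)
Step 2: Compute denominator (R in um): 6*(1-nu)*tf*R = 6*0.72*0.2*14e6 = 12096000.0 (um^2)
Step 3: sigma (GPa) = 75631130 / 12096000.0 = 6.252574e+00 GPa
Step 4: Convert to MPa (x1000): sigma = 6252.6 MPa


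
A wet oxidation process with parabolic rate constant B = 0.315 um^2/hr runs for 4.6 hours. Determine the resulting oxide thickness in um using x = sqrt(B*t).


Step 1: Compute B*t = 0.315 * 4.6 = 1.449
Step 2: x = sqrt(1.449)
x = 1.204 um


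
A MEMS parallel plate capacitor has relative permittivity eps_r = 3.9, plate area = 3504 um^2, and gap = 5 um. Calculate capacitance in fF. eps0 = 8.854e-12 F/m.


Step 1: Convert area to m^2: A = 3504e-12 m^2
Step 2: Convert gap to m: d = 5e-6 m
Step 3: C = eps0 * eps_r * A / d
C = 8.854e-12 * 3.9 * 3504e-12 / 5e-6
Step 4: Convert to fF (multiply by 1e15).
C = 24.2 fF


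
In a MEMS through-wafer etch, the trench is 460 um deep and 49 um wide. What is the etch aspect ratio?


Step 1: AR = depth / width
Step 2: AR = 460 / 49
AR = 9.4


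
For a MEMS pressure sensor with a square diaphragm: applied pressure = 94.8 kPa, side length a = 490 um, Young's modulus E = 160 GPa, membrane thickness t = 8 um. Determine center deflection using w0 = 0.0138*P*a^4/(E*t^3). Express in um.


Step 1: Convert pressure to compatible units (E is in GPa, so P in GPa).
P = 94.8 kPa = 94.8e-6 GPa
Step 2: Compute numerator: 0.0138 * P * a^4.
a^4 = 490^4 = 57648010000
numerator = 0.0138 * 94.8e-6 * 57648010000 = 7.54174e+04
Step 3: Compute denominator: E * t^3 = 160 * 8^3 = 81920
Step 4: w0 = numerator / denominator = 7.54174e+04 / 81920 = 0.9206 um


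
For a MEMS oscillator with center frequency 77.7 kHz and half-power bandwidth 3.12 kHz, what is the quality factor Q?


Step 1: Q = f0 / bandwidth
Step 2: Q = 77.7 / 3.12
Q = 24.9


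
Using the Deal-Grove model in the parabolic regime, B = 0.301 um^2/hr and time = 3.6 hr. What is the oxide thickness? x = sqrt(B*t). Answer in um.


Step 1: Compute B*t = 0.301 * 3.6 = 1.0836
Step 2: x = sqrt(1.0836)
x = 1.041 um


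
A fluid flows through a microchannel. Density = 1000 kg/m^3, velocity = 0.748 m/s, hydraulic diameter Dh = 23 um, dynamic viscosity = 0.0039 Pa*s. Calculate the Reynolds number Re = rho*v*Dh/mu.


Step 1: Convert Dh to meters: Dh = 23e-6 m
Step 2: Re = rho * v * Dh / mu
Re = 1000 * 0.748 * 23e-6 / 0.0039
Re = 4.411


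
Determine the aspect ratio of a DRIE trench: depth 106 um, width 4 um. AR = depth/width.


Step 1: AR = depth / width
Step 2: AR = 106 / 4
AR = 26.5


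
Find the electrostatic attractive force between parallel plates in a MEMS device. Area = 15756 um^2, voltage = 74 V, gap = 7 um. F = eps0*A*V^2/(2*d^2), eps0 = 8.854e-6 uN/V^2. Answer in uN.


Step 1: Identify parameters.
eps0 = 8.854e-6 uN/V^2, A = 15756 um^2, V = 74 V, d = 7 um
Step 2: Compute V^2 = 74^2 = 5476
Step 3: Compute d^2 = 7^2 = 49
Step 4: F = 0.5 * 8.854e-6 * 15756 * 5476 / 49
F = 7.795 uN


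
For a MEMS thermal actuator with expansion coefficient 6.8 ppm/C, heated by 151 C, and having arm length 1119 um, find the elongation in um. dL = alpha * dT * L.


Step 1: Convert CTE: alpha = 6.8 ppm/C = 6.8e-6 /C
Step 2: dL = 6.8e-6 * 151 * 1119
dL = 1.149 um


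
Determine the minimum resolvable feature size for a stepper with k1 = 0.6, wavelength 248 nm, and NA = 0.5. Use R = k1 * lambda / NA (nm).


Step 1: Identify values: k1 = 0.6, lambda = 248 nm, NA = 0.5
Step 2: R = k1 * lambda / NA
R = 0.6 * 248 / 0.5
R = 297.6 nm


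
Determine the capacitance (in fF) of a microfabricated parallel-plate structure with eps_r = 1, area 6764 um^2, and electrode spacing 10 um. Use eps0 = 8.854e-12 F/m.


Step 1: Convert area to m^2: A = 6764e-12 m^2
Step 2: Convert gap to m: d = 10e-6 m
Step 3: C = eps0 * eps_r * A / d
C = 8.854e-12 * 1 * 6764e-12 / 10e-6
Step 4: Convert to fF (multiply by 1e15).
C = 5.99 fF


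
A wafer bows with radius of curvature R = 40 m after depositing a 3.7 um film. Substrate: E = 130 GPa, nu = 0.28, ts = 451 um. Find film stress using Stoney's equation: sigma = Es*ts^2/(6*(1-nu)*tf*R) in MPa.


Step 1: Compute numerator: Es * ts^2 = 130 * 451^2 = 26442130 (GPa*um^2)
Step 2: Compute denominator (R in um): 6*(1-nu)*tf*R = 6*0.72*3.7*40e6 = 639360000.0 (um^2)
Step 3: sigma (GPa) = 26442130 / 639360000.0 = 4.1357e-02 GPa
Step 4: Convert to MPa (x1000): sigma = 41.4 MPa


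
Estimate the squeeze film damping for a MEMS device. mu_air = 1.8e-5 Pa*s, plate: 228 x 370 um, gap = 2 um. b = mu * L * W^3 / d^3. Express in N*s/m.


Step 1: Convert to SI.
L = 228e-6 m, W = 370e-6 m, d = 2e-6 m
Step 2: W^3 = (370e-6)^3 = 5.07e-11 m^3
Step 3: d^3 = (2e-6)^3 = 8.00e-18 m^3
Step 4: b = 1.8e-5 * 228e-6 * 5.07e-11 / 8.00e-18
b = 2.60e-02 N*s/m


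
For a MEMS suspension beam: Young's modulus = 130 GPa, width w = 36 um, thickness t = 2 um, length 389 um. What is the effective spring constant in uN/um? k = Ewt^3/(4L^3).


Step 1: Convert E to consistent units (1 GPa = 1000 uN/um^2).
E = 130 GPa = 130000 uN/um^2
Step 2: Compute t^3 = 2^3 = 8
Step 3: Compute L^3 = 389^3 = 58863869
Step 4: k = 130000 * 36 * 8 / (4 * 58863869)
k = 0.159 uN/um


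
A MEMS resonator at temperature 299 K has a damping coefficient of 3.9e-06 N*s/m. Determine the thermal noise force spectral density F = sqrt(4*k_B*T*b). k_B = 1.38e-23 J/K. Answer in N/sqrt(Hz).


Step 1: Compute 4 * k_B * T * b
= 4 * 1.38e-23 * 299 * 3.9e-06
= 6.4369e-26 N^2/Hz
Step 2: F_noise = sqrt(6.4369e-26)
F_noise = 2.54e-13 N/sqrt(Hz)


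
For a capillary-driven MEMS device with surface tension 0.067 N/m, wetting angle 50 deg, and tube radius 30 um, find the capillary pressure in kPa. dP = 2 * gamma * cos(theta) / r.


Step 1: cos(50 deg) = 0.6428
Step 2: Convert r to m: r = 30e-6 m
Step 3: dP = 2 * 0.067 * 0.6428 / 30e-6 = 2871.2 Pa
Step 4: Convert Pa to kPa (divide by 1000).
dP = 2.87 kPa


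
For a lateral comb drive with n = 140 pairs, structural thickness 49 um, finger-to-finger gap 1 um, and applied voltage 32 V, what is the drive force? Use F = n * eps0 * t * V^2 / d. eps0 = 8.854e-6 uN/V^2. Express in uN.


Step 1: Parameters: n=140, eps0=8.854e-6 uN/V^2, t=49 um, V=32 V, d=1 um
Step 2: V^2 = 1024
Step 3: F = 140 * 8.854e-6 * 49 * 1024 / 1
F = 62.196 uN


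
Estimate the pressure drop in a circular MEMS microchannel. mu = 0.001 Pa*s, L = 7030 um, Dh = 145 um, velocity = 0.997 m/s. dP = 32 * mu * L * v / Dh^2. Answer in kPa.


Step 1: Convert to SI: L = 7030e-6 m, Dh = 145e-6 m
Step 2: dP = 32 * 0.001 * 7030e-6 * 0.997 / (145e-6)^2
Step 3: dP = 10667.54 Pa
Step 4: Convert to kPa: dP = 10.67 kPa


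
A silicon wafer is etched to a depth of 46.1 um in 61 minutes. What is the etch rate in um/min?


Step 1: Etch rate = depth / time
Step 2: rate = 46.1 / 61
rate = 0.756 um/min


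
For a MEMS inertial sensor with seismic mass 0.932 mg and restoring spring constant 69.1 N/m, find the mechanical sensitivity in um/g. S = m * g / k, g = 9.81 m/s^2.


Step 1: Convert mass: m = 0.932 mg = 9.32e-07 kg
Step 2: S = m * g / k = 9.32e-07 * 9.81 / 69.1
Step 3: S = 1.32e-07 m/g
Step 4: Convert to um/g: S = 0.132 um/g


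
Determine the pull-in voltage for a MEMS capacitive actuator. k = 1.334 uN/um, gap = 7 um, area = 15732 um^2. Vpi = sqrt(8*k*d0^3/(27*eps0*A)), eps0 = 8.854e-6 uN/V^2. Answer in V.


Step 1: Compute numerator: 8 * k * d0^3 = 8 * 1.334 * 7^3 = 3660.496
Step 2: Compute denominator: 27 * eps0 * A = 27 * 8.854e-6 * 15732 = 3.76086
Step 3: Vpi = sqrt(3660.496 / 3.76086)
Vpi = 31.2 V


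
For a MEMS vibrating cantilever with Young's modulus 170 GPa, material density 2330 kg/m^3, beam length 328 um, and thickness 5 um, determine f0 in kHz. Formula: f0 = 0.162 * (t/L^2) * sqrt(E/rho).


Step 1: Convert units to SI.
t_SI = 5e-6 m, L_SI = 328e-6 m
Step 2: Calculate sqrt(E/rho).
sqrt(170e9 / 2330) = 8541.74 m/s
Step 3: Compute f0.
f0 = 0.162 * 5e-6 / (328e-6)^2 * 8541.74 = 64310.8 Hz = 64.31 kHz


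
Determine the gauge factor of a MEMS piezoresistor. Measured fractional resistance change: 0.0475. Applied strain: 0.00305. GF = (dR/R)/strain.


Step 1: Identify values.
dR/R = 0.0475, strain = 0.00305
Step 2: GF = (dR/R) / strain = 0.0475 / 0.00305
GF = 15.6


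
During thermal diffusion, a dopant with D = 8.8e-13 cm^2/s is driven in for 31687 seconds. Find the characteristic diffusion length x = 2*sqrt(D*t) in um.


Step 1: Compute D*t = 8.8e-13 * 31687 = 2.788456e-08 cm^2
Step 2: sqrt(D*t) = 1.6699e-04 cm
Step 3: x = 2 * 1.6699e-04 cm = 3.3398e-04 cm
Step 4: Convert to um (1 cm = 1e4 um): x = 3.34 um


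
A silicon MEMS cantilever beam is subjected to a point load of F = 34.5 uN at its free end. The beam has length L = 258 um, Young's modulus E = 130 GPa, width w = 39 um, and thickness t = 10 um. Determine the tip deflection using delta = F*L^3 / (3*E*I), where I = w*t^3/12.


Step 1: Calculate the second moment of area.
I = w * t^3 / 12 = 39 * 10^3 / 12 = 3250.0 um^4
Step 2: Convert E to consistent units (1 GPa = 1000 uN/um^2).
E = 130 GPa = 130000 uN/um^2
Step 3: Calculate tip deflection.
delta = F * L^3 / (3 * E * I)
delta = 34.5 * 258^3 / (3 * 130000 * 3250.0)
delta = 0.4674 um


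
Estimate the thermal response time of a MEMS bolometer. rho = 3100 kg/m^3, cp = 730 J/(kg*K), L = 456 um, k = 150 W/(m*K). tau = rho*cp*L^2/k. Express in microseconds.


Step 1: Convert L to m: L = 456e-6 m
Step 2: L^2 = (456e-6)^2 = 2.07936e-07 m^2
Step 3: tau = 3100 * 730 * 2.07936e-07 / 150 = 3.13706112e-03 s
Step 4: Convert to microseconds (multiply by 1e6).
tau = 3137.061 us


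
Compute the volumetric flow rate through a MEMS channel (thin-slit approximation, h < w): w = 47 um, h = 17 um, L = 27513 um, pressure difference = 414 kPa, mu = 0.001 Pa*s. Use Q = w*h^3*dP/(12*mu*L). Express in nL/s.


Step 1: Convert all dimensions to SI (meters).
w = 47e-6 m, h = 17e-6 m, L = 27513e-6 m, dP = 414e3 Pa
Step 2: Q = w * h^3 * dP / (12 * mu * L)
Q = 47e-6 * (17e-6)^3 * 414e3 / (12 * 0.001 * 27513e-6) = 2.8955147e-10 m^3/s
Step 3: Convert Q from m^3/s to nL/s (1 m^3 = 1e12 nL, so multiply by 1e12).
Q = 289.551 nL/s


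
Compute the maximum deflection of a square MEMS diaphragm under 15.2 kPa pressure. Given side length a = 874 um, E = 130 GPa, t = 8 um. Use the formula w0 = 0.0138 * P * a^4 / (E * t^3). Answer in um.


Step 1: Convert pressure to compatible units (E is in GPa, so P in GPa).
P = 15.2 kPa = 15.2e-6 GPa
Step 2: Compute numerator: 0.0138 * P * a^4.
a^4 = 874^4 = 583506543376
numerator = 0.0138 * 15.2e-6 * 583506543376 = 1.223963e+05
Step 3: Compute denominator: E * t^3 = 130 * 8^3 = 66560
Step 4: w0 = numerator / denominator = 1.223963e+05 / 66560 = 1.8389 um


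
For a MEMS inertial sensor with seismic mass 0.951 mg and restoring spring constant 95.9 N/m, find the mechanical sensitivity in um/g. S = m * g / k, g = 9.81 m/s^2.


Step 1: Convert mass: m = 0.951 mg = 9.51e-07 kg
Step 2: S = m * g / k = 9.51e-07 * 9.81 / 95.9
Step 3: S = 9.73e-08 m/g
Step 4: Convert to um/g: S = 0.097 um/g


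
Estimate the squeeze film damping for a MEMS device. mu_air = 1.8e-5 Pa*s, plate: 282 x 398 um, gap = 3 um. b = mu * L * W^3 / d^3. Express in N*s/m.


Step 1: Convert to SI.
L = 282e-6 m, W = 398e-6 m, d = 3e-6 m
Step 2: W^3 = (398e-6)^3 = 6.30e-11 m^3
Step 3: d^3 = (3e-6)^3 = 2.70e-17 m^3
Step 4: b = 1.8e-5 * 282e-6 * 6.30e-11 / 2.70e-17
b = 1.19e-02 N*s/m


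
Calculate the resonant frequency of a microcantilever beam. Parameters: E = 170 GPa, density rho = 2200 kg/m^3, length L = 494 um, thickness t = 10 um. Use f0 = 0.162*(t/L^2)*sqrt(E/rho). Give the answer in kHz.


Step 1: Convert units to SI.
t_SI = 10e-6 m, L_SI = 494e-6 m
Step 2: Calculate sqrt(E/rho).
sqrt(170e9 / 2200) = 8790.49 m/s
Step 3: Compute f0.
f0 = 0.162 * 10e-6 / (494e-6)^2 * 8790.49 = 58354.5 Hz = 58.35 kHz


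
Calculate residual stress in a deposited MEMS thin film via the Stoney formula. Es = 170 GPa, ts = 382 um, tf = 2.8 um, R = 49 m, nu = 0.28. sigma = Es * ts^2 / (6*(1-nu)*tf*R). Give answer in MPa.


Step 1: Compute numerator: Es * ts^2 = 170 * 382^2 = 24807080 (GPa*um^2)
Step 2: Compute denominator (R in um): 6*(1-nu)*tf*R = 6*0.72*2.8*49e6 = 592704000.0 (um^2)
Step 3: sigma (GPa) = 24807080 / 592704000.0 = 4.1854e-02 GPa
Step 4: Convert to MPa (x1000): sigma = 41.9 MPa


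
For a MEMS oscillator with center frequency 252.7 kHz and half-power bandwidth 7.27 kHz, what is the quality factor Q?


Step 1: Q = f0 / bandwidth
Step 2: Q = 252.7 / 7.27
Q = 34.8


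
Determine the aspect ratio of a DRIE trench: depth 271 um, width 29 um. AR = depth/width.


Step 1: AR = depth / width
Step 2: AR = 271 / 29
AR = 9.3


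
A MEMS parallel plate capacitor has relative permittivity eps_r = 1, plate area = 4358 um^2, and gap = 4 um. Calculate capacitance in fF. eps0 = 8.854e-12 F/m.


Step 1: Convert area to m^2: A = 4358e-12 m^2
Step 2: Convert gap to m: d = 4e-6 m
Step 3: C = eps0 * eps_r * A / d
C = 8.854e-12 * 1 * 4358e-12 / 4e-6
Step 4: Convert to fF (multiply by 1e15).
C = 9.65 fF


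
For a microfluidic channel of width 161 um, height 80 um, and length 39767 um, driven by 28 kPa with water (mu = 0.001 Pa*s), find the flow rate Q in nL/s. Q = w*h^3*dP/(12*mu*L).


Step 1: Convert all dimensions to SI (meters).
w = 161e-6 m, h = 80e-6 m, L = 39767e-6 m, dP = 28e3 Pa
Step 2: Q = w * h^3 * dP / (12 * mu * L)
Q = 161e-6 * (80e-6)^3 * 28e3 / (12 * 0.001 * 39767e-6) = 4.83670715e-09 m^3/s
Step 3: Convert Q from m^3/s to nL/s (1 m^3 = 1e12 nL, so multiply by 1e12).
Q = 4836.707 nL/s


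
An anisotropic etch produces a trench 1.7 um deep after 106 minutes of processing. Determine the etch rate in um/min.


Step 1: Etch rate = depth / time
Step 2: rate = 1.7 / 106
rate = 0.016 um/min


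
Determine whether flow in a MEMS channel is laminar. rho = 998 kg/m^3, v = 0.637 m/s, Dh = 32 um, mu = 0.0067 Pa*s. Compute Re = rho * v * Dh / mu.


Step 1: Convert Dh to meters: Dh = 32e-6 m
Step 2: Re = rho * v * Dh / mu
Re = 998 * 0.637 * 32e-6 / 0.0067
Re = 3.036
Since Re = 3.036 is below ~2300, the flow is laminar.


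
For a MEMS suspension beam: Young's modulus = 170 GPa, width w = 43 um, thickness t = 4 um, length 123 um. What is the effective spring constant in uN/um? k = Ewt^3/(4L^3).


Step 1: Convert E to consistent units (1 GPa = 1000 uN/um^2).
E = 170 GPa = 170000 uN/um^2
Step 2: Compute t^3 = 4^3 = 64
Step 3: Compute L^3 = 123^3 = 1860867
Step 4: k = 170000 * 43 * 64 / (4 * 1860867)
k = 62.8524 uN/um


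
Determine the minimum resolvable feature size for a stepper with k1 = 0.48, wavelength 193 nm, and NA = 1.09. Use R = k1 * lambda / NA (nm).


Step 1: Identify values: k1 = 0.48, lambda = 193 nm, NA = 1.09
Step 2: R = k1 * lambda / NA
R = 0.48 * 193 / 1.09
R = 85.0 nm


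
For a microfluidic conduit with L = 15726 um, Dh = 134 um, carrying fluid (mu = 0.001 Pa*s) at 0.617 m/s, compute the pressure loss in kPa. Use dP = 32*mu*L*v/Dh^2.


Step 1: Convert to SI: L = 15726e-6 m, Dh = 134e-6 m
Step 2: dP = 32 * 0.001 * 15726e-6 * 0.617 / (134e-6)^2
Step 3: dP = 17291.94 Pa
Step 4: Convert to kPa: dP = 17.29 kPa


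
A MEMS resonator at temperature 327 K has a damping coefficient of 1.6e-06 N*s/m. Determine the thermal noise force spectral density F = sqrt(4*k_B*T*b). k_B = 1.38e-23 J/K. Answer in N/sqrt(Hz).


Step 1: Compute 4 * k_B * T * b
= 4 * 1.38e-23 * 327 * 1.6e-06
= 2.8881e-26 N^2/Hz
Step 2: F_noise = sqrt(2.8881e-26)
F_noise = 1.70e-13 N/sqrt(Hz)


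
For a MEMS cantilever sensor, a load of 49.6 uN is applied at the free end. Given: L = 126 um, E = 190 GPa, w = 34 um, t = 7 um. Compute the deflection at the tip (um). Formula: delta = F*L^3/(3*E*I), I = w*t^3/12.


Step 1: Calculate the second moment of area.
I = w * t^3 / 12 = 34 * 7^3 / 12 = 971.8333 um^4
Step 2: Convert E to consistent units (1 GPa = 1000 uN/um^2).
E = 190 GPa = 190000 uN/um^2
Step 3: Calculate tip deflection.
delta = F * L^3 / (3 * E * I)
delta = 49.6 * 126^3 / (3 * 190000 * 971.8333)
delta = 0.1791 um


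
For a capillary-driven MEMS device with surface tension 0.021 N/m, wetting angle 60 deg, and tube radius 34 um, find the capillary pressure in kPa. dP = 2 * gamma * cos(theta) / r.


Step 1: cos(60 deg) = 0.5
Step 2: Convert r to m: r = 34e-6 m
Step 3: dP = 2 * 0.021 * 0.5 / 34e-6 = 617.6 Pa
Step 4: Convert Pa to kPa (divide by 1000).
dP = 0.62 kPa


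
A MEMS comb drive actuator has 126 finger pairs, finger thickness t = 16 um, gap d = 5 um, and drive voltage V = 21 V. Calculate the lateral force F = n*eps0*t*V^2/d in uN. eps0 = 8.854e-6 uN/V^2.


Step 1: Parameters: n=126, eps0=8.854e-6 uN/V^2, t=16 um, V=21 V, d=5 um
Step 2: V^2 = 441
Step 3: F = 126 * 8.854e-6 * 16 * 441 / 5
F = 1.574 uN


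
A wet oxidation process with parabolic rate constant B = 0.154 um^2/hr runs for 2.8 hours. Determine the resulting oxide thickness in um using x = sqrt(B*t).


Step 1: Compute B*t = 0.154 * 2.8 = 0.4312
Step 2: x = sqrt(0.4312)
x = 0.657 um


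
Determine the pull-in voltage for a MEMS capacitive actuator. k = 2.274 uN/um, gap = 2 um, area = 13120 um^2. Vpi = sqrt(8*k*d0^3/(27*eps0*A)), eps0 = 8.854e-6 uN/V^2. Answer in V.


Step 1: Compute numerator: 8 * k * d0^3 = 8 * 2.274 * 2^3 = 145.536
Step 2: Compute denominator: 27 * eps0 * A = 27 * 8.854e-6 * 13120 = 3.136441
Step 3: Vpi = sqrt(145.536 / 3.136441)
Vpi = 6.81 V
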